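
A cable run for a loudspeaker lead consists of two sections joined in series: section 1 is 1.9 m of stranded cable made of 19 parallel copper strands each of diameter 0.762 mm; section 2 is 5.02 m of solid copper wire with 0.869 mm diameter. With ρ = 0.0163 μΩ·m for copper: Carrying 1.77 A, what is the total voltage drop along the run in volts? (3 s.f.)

ρ = 0.0163 μΩ·m = 1.63×10^-8 Ω·m
Section 1: A_strand = π(3.8100e-04)² = 4.560e-07 m²; R₁ = ρL/(N·A_s) = (1.63×10^-8)(1.9)/(19×4.560e-07) = 0.003574 Ω
Section 2: A = π(d/2)² = π(4.3450e-04 m)² = 5.931e-07 m²
R₂ = (1.63×10^-8)(5.02)/(5.931e-07) = 0.138 Ω
R = R₁ + R₂ = 0.1415 Ω
V = IR = 1.77 × 0.1415 = 0.251 V

0.251 V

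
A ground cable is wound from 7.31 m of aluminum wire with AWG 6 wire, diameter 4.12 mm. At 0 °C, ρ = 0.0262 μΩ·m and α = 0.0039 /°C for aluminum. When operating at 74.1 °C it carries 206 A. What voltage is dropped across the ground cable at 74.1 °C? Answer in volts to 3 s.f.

3.81 V

ρ = 0.0262 μΩ·m = 2.62×10^-8 Ω·m
A = π(4.12/2 mm)² = π(2.0600e-03 m)² = 1.333e-05 m²
R₍0₎ = ρL/A = (2.62×10^-8)(7.31)/(1.333e-05) = 0.01437 Ω
R₍74.1₎ = R₍0₎(1 + αΔT) = 0.01437 × (1 + 0.0039×74.1) = 0.01852 Ω
V = IR = 206 × 0.01852 = 3.81 V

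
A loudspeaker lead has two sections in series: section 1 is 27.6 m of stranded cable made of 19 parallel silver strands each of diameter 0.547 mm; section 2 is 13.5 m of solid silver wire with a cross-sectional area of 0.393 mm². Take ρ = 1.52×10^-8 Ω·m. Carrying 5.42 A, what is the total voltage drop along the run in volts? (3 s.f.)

Section 1: A_strand = π(2.7350e-04)² = 2.350e-07 m²; R₁ = ρL/(N·A_s) = (1.52×10^-8)(27.6)/(19×2.350e-07) = 0.09396 Ω
Section 2: A = 0.393 mm² = 3.930e-07 m²
R₂ = (1.52×10^-8)(13.5)/(3.930e-07) = 0.5221 Ω
R = R₁ + R₂ = 0.6161 Ω
V = IR = 5.42 × 0.6161 = 3.34 V

3.34 V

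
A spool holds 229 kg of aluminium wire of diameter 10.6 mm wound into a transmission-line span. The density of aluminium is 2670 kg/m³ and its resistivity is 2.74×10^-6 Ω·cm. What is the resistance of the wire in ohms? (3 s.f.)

ρ = 2.74×10^-6 Ω·cm = 2.74×10^-8 Ω·m
A = π(d/2)² = π(5.3000e-03 m)² = 8.8247e-05 m²
L = m/(density·A) = 229/(2670×8.8247e-05) = 971.9 m
R = ρL/A = (2.74×10^-8)(971.9)/(8.8247e-05) = 0.302 Ω

0.302 Ω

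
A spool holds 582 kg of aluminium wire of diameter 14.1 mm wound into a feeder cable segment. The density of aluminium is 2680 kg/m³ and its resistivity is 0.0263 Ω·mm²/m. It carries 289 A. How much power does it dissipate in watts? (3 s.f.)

19600 W

ρ = 0.0263 Ω·mm²/m = 2.63×10^-8 Ω·m
A = π(d/2)² = π(7.0500e-03 m)² = 1.5615e-04 m²
L = m/(density·A) = 582/(2680×1.5615e-04) = 1391 m
R = ρL/A = (2.63×10^-8)(1391)/(1.5615e-04) = 0.2343 Ω
P = I²R = (289)² × 0.2343 = 19600 W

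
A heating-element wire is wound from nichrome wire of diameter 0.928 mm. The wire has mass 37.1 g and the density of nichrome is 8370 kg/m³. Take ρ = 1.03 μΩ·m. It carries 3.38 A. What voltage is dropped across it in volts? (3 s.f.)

33.7 V

ρ = 1.03 μΩ·m = 1.03×10^-6 Ω·m
A = π(d/2)² = π(4.6400e-04 m)² = 6.7637e-07 m²
L = m/(density·A) = 0.0371/(8370×6.7637e-07) = 6.553 m
R = ρL/A = (1.03×10^-6)(6.553)/(6.7637e-07) = 9.98 Ω
V = IR = 3.38 × 9.98 = 33.7 V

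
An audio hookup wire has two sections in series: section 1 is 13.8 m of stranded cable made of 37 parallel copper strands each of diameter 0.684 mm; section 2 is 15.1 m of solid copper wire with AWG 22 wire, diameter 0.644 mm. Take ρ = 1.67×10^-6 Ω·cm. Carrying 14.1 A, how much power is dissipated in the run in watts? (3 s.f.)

157 W

ρ = 1.67×10^-6 Ω·cm = 1.67×10^-8 Ω·m
Section 1: A_strand = π(3.4200e-04)² = 3.675e-07 m²; R₁ = ρL/(N·A_s) = (1.67×10^-8)(13.8)/(37×3.675e-07) = 0.01695 Ω
Section 2: A = π(0.644/2 mm)² = π(3.2200e-04 m)² = 3.257e-07 m²
R₂ = (1.67×10^-8)(15.1)/(3.257e-07) = 0.7742 Ω
R = R₁ + R₂ = 0.7911 Ω
P = I²R = (14.1)² × 0.7911 = 157 W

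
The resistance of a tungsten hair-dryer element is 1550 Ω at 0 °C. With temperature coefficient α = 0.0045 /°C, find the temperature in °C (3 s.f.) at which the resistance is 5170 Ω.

R = R₀(1 + α(T − T₀)) ⇒ T = T₀ + (R/R₀ − 1)/α
T = 0 + (5170/1550 − 1)/0.0045 = 0 + (2.335)/0.0045 = 519 °C

519 °C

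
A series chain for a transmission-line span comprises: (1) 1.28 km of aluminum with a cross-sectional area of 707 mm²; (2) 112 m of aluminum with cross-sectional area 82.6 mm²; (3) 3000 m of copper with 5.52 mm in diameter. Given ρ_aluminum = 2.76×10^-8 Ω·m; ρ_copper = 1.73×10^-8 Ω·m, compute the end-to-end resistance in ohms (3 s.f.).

2.26 Ω

Seg 1: A = 707 mm² = 7.070e-04 m²
R_1 = (2.76×10^-8)(1280)/(7.070e-04) = 0.04997 Ω
Seg 2: A = 82.6 mm² = 8.260e-05 m²
R_2 = (2.76×10^-8)(112)/(8.260e-05) = 0.03742 Ω
Seg 3: A = π(d/2)² = π(2.7600e-03 m)² = 2.393e-05 m²
R_3 = (1.73×10^-8)(3000)/(2.393e-05) = 2.169 Ω
R_total = R_1 + R_2 + R_3 = 2.26 Ω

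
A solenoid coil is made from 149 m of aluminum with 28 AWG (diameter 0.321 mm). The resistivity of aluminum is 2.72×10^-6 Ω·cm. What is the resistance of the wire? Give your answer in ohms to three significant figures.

50.1 Ω

ρ = 2.72×10^-6 Ω·cm = 2.72×10^-8 Ω·m
A = π(0.321/2 mm)² = π(1.6050e-04 m)² = 8.093e-08 m²
R = ρL/A = (2.72×10^-8)(149 m)/(8.093e-08 m²) = 50.1 Ω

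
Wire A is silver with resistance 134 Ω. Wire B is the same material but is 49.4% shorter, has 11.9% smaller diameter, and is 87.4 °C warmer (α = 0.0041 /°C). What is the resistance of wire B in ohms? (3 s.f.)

R ∝ ρL/d² with ρ ∝ (1+αΔT), so R_B/R_A = (1 − 49.4/100) × (1 − 11.9/100)⁻² × (1 + 0.0041×87.4)
= 0.506 × 1.288 × 1.358 = 0.8855
R_B = 0.8855 × 134 = 119 Ω

119 Ω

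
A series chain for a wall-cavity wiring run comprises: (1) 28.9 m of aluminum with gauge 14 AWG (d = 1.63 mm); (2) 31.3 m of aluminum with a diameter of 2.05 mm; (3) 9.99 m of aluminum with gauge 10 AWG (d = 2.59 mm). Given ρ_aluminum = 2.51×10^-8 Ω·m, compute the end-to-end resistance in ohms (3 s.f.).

0.633 Ω

Seg 1: A = π(1.63/2 mm)² = π(8.1500e-04 m)² = 2.087e-06 m²
R_1 = (2.51×10^-8)(28.9)/(2.087e-06) = 0.3476 Ω
Seg 2: A = π(d/2)² = π(1.0250e-03 m)² = 3.301e-06 m²
R_2 = (2.51×10^-8)(31.3)/(3.301e-06) = 0.238 Ω
Seg 3: A = π(2.59/2 mm)² = π(1.2950e-03 m)² = 5.269e-06 m²
R_3 = (2.51×10^-8)(9.99)/(5.269e-06) = 0.04759 Ω
R_total = R_1 + R_2 + R_3 = 0.633 Ω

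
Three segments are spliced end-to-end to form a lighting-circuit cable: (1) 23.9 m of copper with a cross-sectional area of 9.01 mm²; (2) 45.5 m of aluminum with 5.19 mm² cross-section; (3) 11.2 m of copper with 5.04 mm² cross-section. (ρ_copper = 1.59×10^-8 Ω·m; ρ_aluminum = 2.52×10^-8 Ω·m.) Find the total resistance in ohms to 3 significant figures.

Seg 1: A = 9.01 mm² = 9.010e-06 m²
R_1 = (1.59×10^-8)(23.9)/(9.010e-06) = 0.04218 Ω
Seg 2: A = 5.19 mm² = 5.190e-06 m²
R_2 = (2.52×10^-8)(45.5)/(5.190e-06) = 0.2209 Ω
Seg 3: A = 5.04 mm² = 5.040e-06 m²
R_3 = (1.59×10^-8)(11.2)/(5.040e-06) = 0.03533 Ω
R_total = R_1 + R_2 + R_3 = 0.298 Ω

0.298 Ω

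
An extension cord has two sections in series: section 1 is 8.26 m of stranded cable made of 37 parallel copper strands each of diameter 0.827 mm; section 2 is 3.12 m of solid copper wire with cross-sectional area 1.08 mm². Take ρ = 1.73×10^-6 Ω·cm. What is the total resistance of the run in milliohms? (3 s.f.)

57.2 mΩ

ρ = 1.73×10^-6 Ω·cm = 1.73×10^-8 Ω·m
Section 1: A_strand = π(4.1350e-04)² = 5.372e-07 m²; R₁ = ρL/(N·A_s) = (1.73×10^-8)(8.26)/(37×5.372e-07) = 0.00719 Ω
Section 2: A = 1.08 mm² = 1.080e-06 m²
R₂ = (1.73×10^-8)(3.12)/(1.080e-06) = 0.04998 Ω
R = R₁ + R₂ = 57.2 mΩ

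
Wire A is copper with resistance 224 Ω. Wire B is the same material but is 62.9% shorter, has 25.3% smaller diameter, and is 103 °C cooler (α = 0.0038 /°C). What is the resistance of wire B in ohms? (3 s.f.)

90.6 Ω

R ∝ ρL/d² with ρ ∝ (1+αΔT), so R_B/R_A = (1 − 62.9/100) × (1 − 25.3/100)⁻² × (1 − 0.0038×103)
= 0.371 × 1.792 × 0.6086 = 0.4046
R_B = 0.4046 × 224 = 90.6 Ω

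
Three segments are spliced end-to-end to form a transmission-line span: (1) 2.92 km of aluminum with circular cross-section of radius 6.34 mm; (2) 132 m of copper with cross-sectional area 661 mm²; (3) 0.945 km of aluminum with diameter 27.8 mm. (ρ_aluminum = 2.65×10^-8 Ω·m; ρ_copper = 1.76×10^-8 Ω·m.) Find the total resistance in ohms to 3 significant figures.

0.658 Ω

Seg 1: A = πr² = π(6.3400e-03 m)² = 1.263e-04 m²
R_1 = (2.65×10^-8)(2920)/(1.263e-04) = 0.6128 Ω
Seg 2: A = 661 mm² = 6.610e-04 m²
R_2 = (1.76×10^-8)(132)/(6.610e-04) = 0.003515 Ω
Seg 3: A = π(d/2)² = π(1.3900e-02 m)² = 6.070e-04 m²
R_3 = (2.65×10^-8)(945)/(6.070e-04) = 0.04126 Ω
R_total = R_1 + R_2 + R_3 = 0.658 Ω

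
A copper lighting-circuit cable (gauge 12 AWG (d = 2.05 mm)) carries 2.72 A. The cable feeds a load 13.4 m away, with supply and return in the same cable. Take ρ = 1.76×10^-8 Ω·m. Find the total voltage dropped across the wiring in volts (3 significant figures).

0.389 V

A = π(2.05/2 mm)² = π(1.0250e-03 m)² = 3.301e-06 m²
Total conductor length (both ways) L = 2 × 13.4 = 26.8 m
R = ρL/A = (1.76×10^-8)(26.8)/(3.301e-06) = 0.1429 Ω
V = IR = 2.72 × 0.1429 = 0.389 V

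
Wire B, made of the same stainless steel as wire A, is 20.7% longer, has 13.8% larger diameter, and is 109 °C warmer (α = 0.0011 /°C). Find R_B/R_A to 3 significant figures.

R ∝ ρL/d² with ρ ∝ (1+αΔT), so R_B/R_A = (1 + 20.7/100) × (1 + 13.8/100)⁻² × (1 + 0.0011×109)
= 1.207 × 0.7722 × 1.12 = 1.04

1.04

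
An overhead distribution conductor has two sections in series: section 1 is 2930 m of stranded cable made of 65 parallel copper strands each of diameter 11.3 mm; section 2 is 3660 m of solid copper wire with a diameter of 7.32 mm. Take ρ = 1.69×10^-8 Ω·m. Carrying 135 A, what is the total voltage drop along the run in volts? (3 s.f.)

Section 1: A_strand = π(5.6500e-03)² = 1.003e-04 m²; R₁ = ρL/(N·A_s) = (1.69×10^-8)(2930)/(65×1.003e-04) = 0.007596 Ω
Section 2: A = π(d/2)² = π(3.6600e-03 m)² = 4.208e-05 m²
R₂ = (1.69×10^-8)(3660)/(4.208e-05) = 1.47 Ω
R = R₁ + R₂ = 1.477 Ω
V = IR = 135 × 1.477 = 199 V

199 V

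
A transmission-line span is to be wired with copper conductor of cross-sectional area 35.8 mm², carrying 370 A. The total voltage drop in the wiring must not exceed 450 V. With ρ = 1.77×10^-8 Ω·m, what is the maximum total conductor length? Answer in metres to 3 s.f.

2460 m

A = 35.8 mm² = 3.580e-05 m²
L_max = V_max·A/(1·ρI) = (450)(3.580e-05)/(1.77×10^-8×370) = 2460 m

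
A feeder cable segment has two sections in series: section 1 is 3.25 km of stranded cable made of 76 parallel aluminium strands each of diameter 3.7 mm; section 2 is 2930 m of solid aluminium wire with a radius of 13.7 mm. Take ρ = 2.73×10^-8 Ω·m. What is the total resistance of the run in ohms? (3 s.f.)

Section 1: A_strand = π(1.8500e-03)² = 1.075e-05 m²; R₁ = ρL/(N·A_s) = (2.73×10^-8)(3250)/(76×1.075e-05) = 0.1086 Ω
Section 2: A = πr² = π(1.3700e-02 m)² = 5.896e-04 m²
R₂ = (2.73×10^-8)(2930)/(5.896e-04) = 0.1357 Ω
R = R₁ + R₂ = 0.244 Ω

0.244 Ω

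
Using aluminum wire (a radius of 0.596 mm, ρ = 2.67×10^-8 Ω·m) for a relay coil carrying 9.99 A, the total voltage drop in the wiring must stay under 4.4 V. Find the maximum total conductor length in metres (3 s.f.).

18.4 m

A = πr² = π(5.9600e-04 m)² = 1.116e-06 m²
L_max = V_max·A/(1·ρI) = (4.4)(1.116e-06)/(2.67×10^-8×9.99) = 18.4 m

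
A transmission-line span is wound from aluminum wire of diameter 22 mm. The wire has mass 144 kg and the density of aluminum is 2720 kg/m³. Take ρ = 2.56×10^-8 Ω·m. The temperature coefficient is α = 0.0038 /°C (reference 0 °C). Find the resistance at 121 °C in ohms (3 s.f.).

0.0137 Ω

A = π(d/2)² = π(1.1000e-02 m)² = 3.8013e-04 m²
L = m/(density·A) = 144/(2720×3.8013e-04) = 139.3 m
R = ρL/A = (2.56×10^-8)(139.3)/(3.8013e-04) = 0.009379 Ω
R(121 °C) = 0.009379 × (1 + 0.0038×121) = 0.0137 Ω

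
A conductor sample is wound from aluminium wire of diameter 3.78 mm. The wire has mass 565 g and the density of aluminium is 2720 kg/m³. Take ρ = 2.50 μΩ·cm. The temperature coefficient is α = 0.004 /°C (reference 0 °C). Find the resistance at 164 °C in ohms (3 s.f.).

ρ = 2.50 μΩ·cm = 2.50×10^-8 Ω·m
A = π(d/2)² = π(1.8900e-03 m)² = 1.1222e-05 m²
L = m/(density·A) = 0.565/(2720×1.1222e-05) = 18.51 m
R = ρL/A = (2.50×10^-8)(18.51)/(1.1222e-05) = 0.04124 Ω
R(164 °C) = 0.04124 × (1 + 0.004×164) = 0.0683 Ω

0.0683 Ω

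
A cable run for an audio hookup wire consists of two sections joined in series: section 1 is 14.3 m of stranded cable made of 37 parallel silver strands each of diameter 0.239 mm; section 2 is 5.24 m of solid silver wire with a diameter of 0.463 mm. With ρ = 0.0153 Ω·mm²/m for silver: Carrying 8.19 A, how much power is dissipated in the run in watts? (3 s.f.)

40.8 W

ρ = 0.0153 Ω·mm²/m = 1.53×10^-8 Ω·m
Section 1: A_strand = π(1.1950e-04)² = 4.486e-08 m²; R₁ = ρL/(N·A_s) = (1.53×10^-8)(14.3)/(37×4.486e-08) = 0.1318 Ω
Section 2: A = π(d/2)² = π(2.3150e-04 m)² = 1.684e-07 m²
R₂ = (1.53×10^-8)(5.24)/(1.684e-07) = 0.4762 Ω
R = R₁ + R₂ = 0.608 Ω
P = I²R = (8.19)² × 0.608 = 40.8 W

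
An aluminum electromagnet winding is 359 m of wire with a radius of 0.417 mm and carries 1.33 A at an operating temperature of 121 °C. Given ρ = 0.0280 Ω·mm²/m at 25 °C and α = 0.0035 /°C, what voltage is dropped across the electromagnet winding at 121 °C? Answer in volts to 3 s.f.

ρ = 0.0280 Ω·mm²/m = 2.80×10^-8 Ω·m
A = πr² = π(4.1700e-04 m)² = 5.463e-07 m²
R₍25₎ = ρL/A = (2.80×10^-8)(359)/(5.463e-07) = 18.4 Ω
R₍121₎ = R₍25₎(1 + αΔT) = 18.4 × (1 + 0.0035×96) = 24.58 Ω
V = IR = 1.33 × 24.58 = 32.7 V

32.7 V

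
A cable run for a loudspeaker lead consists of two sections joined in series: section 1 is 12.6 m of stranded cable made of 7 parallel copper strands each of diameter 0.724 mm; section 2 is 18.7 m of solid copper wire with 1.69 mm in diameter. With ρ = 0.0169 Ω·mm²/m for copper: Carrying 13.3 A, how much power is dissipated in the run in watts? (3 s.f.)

ρ = 0.0169 Ω·mm²/m = 1.69×10^-8 Ω·m
Section 1: A_strand = π(3.6200e-04)² = 4.117e-07 m²; R₁ = ρL/(N·A_s) = (1.69×10^-8)(12.6)/(7×4.117e-07) = 0.07389 Ω
Section 2: A = π(d/2)² = π(8.4500e-04 m)² = 2.243e-06 m²
R₂ = (1.69×10^-8)(18.7)/(2.243e-06) = 0.1409 Ω
R = R₁ + R₂ = 0.2148 Ω
P = I²R = (13.3)² × 0.2148 = 38.0 W

38.0 W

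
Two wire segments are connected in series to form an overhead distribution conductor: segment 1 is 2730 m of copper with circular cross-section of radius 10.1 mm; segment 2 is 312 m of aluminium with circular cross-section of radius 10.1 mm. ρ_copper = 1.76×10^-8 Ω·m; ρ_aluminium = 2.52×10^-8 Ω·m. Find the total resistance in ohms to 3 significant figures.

0.174 Ω

Segment 1: A = πr² = π(1.0100e-02 m)² = 3.205e-04 m²
R₁ = ρL/A = (1.76×10^-8)(2730)/(3.205e-04) = 0.1499 Ω
R₂ = (2.52×10^-8)(312)/(3.205e-04) = 0.02453 Ω
R = R₁ + R₂ = 0.174 Ω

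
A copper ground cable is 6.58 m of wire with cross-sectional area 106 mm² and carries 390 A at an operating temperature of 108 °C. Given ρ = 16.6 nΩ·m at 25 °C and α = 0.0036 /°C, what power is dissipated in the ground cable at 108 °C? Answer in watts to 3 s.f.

ρ = 16.6 nΩ·m = 1.66×10^-8 Ω·m
A = 106 mm² = 1.060e-04 m²
R₍25₎ = ρL/A = (1.66×10^-8)(6.58)/(1.060e-04) = 0.00103 Ω
R₍108₎ = R₍25₎(1 + αΔT) = 0.00103 × (1 + 0.0036×83) = 0.001338 Ω
P = I²R = (390)² × 0.001338 = 204 W

204 W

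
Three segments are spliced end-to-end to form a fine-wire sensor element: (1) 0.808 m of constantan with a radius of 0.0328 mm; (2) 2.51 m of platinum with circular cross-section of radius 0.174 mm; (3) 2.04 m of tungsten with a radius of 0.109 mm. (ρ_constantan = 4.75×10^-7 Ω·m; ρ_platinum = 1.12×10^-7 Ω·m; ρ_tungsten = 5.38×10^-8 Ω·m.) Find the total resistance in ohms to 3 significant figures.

119 Ω

Seg 1: A = πr² = π(3.2800e-05 m)² = 3.380e-09 m²
R_1 = (4.75×10^-7)(0.808)/(3.380e-09) = 113.6 Ω
Seg 2: A = πr² = π(1.7400e-04 m)² = 9.511e-08 m²
R_2 = (1.12×10^-7)(2.51)/(9.511e-08) = 2.956 Ω
Seg 3: A = πr² = π(1.0900e-04 m)² = 3.733e-08 m²
R_3 = (5.38×10^-8)(2.04)/(3.733e-08) = 2.94 Ω
R_total = R_1 + R_2 + R_3 = 119 Ω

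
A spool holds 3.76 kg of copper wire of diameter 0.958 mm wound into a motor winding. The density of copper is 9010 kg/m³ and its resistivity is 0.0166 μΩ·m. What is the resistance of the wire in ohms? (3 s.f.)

ρ = 0.0166 μΩ·m = 1.66×10^-8 Ω·m
A = π(d/2)² = π(4.7900e-04 m)² = 7.2081e-07 m²
L = m/(density·A) = 3.76/(9010×7.2081e-07) = 579 m
R = ρL/A = (1.66×10^-8)(579)/(7.2081e-07) = 13.3 Ω

13.3 Ω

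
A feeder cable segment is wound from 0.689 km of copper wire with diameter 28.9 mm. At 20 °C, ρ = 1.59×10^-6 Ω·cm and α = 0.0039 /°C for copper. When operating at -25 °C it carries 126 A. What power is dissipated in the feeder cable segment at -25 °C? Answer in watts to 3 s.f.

219 W

ρ = 1.59×10^-6 Ω·cm = 1.59×10^-8 Ω·m
A = π(d/2)² = π(1.4450e-02 m)² = 6.560e-04 m²
R₍20₎ = ρL/A = (1.59×10^-8)(689)/(6.560e-04) = 0.0167 Ω
R₍-25₎ = R₍20₎(1 + αΔT) = 0.0167 × (1 + 0.0039×-45) = 0.01377 Ω
P = I²R = (126)² × 0.01377 = 219 W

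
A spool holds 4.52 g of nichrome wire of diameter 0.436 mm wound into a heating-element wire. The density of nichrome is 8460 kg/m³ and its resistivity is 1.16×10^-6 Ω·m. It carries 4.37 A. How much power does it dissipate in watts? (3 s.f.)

531 W

A = π(d/2)² = π(2.1800e-04 m)² = 1.4930e-07 m²
L = m/(density·A) = 0.00452/(8460×1.4930e-07) = 3.579 m
R = ρL/A = (1.16×10^-6)(3.579)/(1.4930e-07) = 27.8 Ω
P = I²R = (4.37)² × 27.8 = 531 W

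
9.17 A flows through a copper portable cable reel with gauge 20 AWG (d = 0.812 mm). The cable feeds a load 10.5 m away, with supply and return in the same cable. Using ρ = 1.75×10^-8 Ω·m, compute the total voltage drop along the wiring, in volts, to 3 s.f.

6.51 V

A = π(0.812/2 mm)² = π(4.0600e-04 m)² = 5.178e-07 m²
Total conductor length (both ways) L = 2 × 10.5 = 21 m
R = ρL/A = (1.75×10^-8)(21)/(5.178e-07) = 0.7097 Ω
V = IR = 9.17 × 0.7097 = 6.51 V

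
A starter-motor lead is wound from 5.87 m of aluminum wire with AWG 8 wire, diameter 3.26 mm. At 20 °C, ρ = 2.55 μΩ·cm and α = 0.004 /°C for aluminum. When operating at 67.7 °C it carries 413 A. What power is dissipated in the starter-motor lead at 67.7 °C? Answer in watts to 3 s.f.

3640 W

ρ = 2.55 μΩ·cm = 2.55×10^-8 Ω·m
A = π(3.26/2 mm)² = π(1.6300e-03 m)² = 8.347e-06 m²
R₍20₎ = ρL/A = (2.55×10^-8)(5.87)/(8.347e-06) = 0.01793 Ω
R₍67.7₎ = R₍20₎(1 + αΔT) = 0.01793 × (1 + 0.004×47.7) = 0.02135 Ω
P = I²R = (413)² × 0.02135 = 3640 W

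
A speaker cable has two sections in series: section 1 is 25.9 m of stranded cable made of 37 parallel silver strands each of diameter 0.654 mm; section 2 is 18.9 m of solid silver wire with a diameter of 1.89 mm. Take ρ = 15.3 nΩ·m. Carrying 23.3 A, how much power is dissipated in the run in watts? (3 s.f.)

73.3 W

ρ = 15.3 nΩ·m = 1.53×10^-8 Ω·m
Section 1: A_strand = π(3.2700e-04)² = 3.359e-07 m²; R₁ = ρL/(N·A_s) = (1.53×10^-8)(25.9)/(37×3.359e-07) = 0.03188 Ω
Section 2: A = π(d/2)² = π(9.4500e-04 m)² = 2.806e-06 m²
R₂ = (1.53×10^-8)(18.9)/(2.806e-06) = 0.1031 Ω
R = R₁ + R₂ = 0.135 Ω
P = I²R = (23.3)² × 0.135 = 73.3 W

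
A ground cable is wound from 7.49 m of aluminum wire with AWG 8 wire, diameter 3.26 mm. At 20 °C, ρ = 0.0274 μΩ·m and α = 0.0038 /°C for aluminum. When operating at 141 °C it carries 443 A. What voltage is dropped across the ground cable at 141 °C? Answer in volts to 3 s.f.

15.9 V

ρ = 0.0274 μΩ·m = 2.74×10^-8 Ω·m
A = π(3.26/2 mm)² = π(1.6300e-03 m)² = 8.347e-06 m²
R₍20₎ = ρL/A = (2.74×10^-8)(7.49)/(8.347e-06) = 0.02459 Ω
R₍141₎ = R₍20₎(1 + αΔT) = 0.02459 × (1 + 0.0038×121) = 0.03589 Ω
V = IR = 443 × 0.03589 = 15.9 V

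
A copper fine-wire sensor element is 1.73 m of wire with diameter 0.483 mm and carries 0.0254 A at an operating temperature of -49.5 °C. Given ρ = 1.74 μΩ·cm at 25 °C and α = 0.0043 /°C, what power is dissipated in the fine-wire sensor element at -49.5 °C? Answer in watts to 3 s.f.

7.20×10^-5 W

ρ = 1.74 μΩ·cm = 1.74×10^-8 Ω·m
A = π(d/2)² = π(2.4150e-04 m)² = 1.832e-07 m²
R₍25₎ = ρL/A = (1.74×10^-8)(1.73)/(1.832e-07) = 0.1643 Ω
R₍-49.5₎ = R₍25₎(1 + αΔT) = 0.1643 × (1 + 0.0043×-74.5) = 0.1117 Ω
P = I²R = (0.0254)² × 0.1117 = 7.20×10^-5 W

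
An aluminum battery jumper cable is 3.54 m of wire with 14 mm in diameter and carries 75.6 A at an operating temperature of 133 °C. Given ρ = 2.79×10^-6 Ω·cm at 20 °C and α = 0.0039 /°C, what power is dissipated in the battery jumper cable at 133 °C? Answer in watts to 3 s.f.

ρ = 2.79×10^-6 Ω·cm = 2.79×10^-8 Ω·m
A = π(d/2)² = π(7.0000e-03 m)² = 1.539e-04 m²
R₍20₎ = ρL/A = (2.79×10^-8)(3.54)/(1.539e-04) = 6.416×10^-4 Ω
R₍133₎ = R₍20₎(1 + αΔT) = 6.416×10^-4 × (1 + 0.0039×113) = 9.243×10^-4 Ω
P = I²R = (75.6)² × 9.243×10^-4 = 5.28 W

5.28 W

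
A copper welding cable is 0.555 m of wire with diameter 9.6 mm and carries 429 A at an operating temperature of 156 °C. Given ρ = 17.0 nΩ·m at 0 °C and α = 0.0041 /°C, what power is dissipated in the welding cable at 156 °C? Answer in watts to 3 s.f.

ρ = 17.0 nΩ·m = 1.70×10^-8 Ω·m
A = π(d/2)² = π(4.8000e-03 m)² = 7.238e-05 m²
R₍0₎ = ρL/A = (1.70×10^-8)(0.555)/(7.238e-05) = 1.303×10^-4 Ω
R₍156₎ = R₍0₎(1 + αΔT) = 1.303×10^-4 × (1 + 0.0041×156) = 2.137×10^-4 Ω
P = I²R = (429)² × 2.137×10^-4 = 39.3 W

39.3 W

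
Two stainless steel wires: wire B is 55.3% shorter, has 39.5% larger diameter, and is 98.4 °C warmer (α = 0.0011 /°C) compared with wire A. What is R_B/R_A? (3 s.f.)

R ∝ ρL/d² with ρ ∝ (1+αΔT), so R_B/R_A = (1 − 55.3/100) × (1 + 39.5/100)⁻² × (1 + 0.0011×98.4)
= 0.447 × 0.5139 × 1.108 = 0.255

0.255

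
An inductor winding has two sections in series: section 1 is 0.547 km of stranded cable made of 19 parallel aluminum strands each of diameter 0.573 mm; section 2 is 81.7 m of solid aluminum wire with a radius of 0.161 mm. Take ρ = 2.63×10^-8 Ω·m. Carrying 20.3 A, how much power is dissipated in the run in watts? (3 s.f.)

Section 1: A_strand = π(2.8650e-04)² = 2.579e-07 m²; R₁ = ρL/(N·A_s) = (2.63×10^-8)(547)/(19×2.579e-07) = 2.936 Ω
Section 2: A = πr² = π(1.6100e-04 m)² = 8.143e-08 m²
R₂ = (2.63×10^-8)(81.7)/(8.143e-08) = 26.39 Ω
R = R₁ + R₂ = 29.32 Ω
P = I²R = (20.3)² × 29.32 = 12100 W

12100 W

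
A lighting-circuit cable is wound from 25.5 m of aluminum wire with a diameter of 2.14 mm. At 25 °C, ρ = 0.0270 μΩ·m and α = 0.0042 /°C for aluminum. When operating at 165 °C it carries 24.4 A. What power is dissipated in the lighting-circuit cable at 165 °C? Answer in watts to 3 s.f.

181 W

ρ = 0.0270 μΩ·m = 2.70×10^-8 Ω·m
A = π(d/2)² = π(1.0700e-03 m)² = 3.597e-06 m²
R₍25₎ = ρL/A = (2.70×10^-8)(25.5)/(3.597e-06) = 0.1914 Ω
R₍165₎ = R₍25₎(1 + αΔT) = 0.1914 × (1 + 0.0042×140) = 0.304 Ω
P = I²R = (24.4)² × 0.304 = 181 W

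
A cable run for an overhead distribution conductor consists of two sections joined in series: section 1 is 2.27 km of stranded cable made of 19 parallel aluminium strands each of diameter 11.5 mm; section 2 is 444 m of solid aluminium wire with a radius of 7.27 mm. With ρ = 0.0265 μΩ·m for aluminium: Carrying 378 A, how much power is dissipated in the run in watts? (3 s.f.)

14500 W

ρ = 0.0265 μΩ·m = 2.65×10^-8 Ω·m
Section 1: A_strand = π(5.7500e-03)² = 1.039e-04 m²; R₁ = ρL/(N·A_s) = (2.65×10^-8)(2270)/(19×1.039e-04) = 0.03048 Ω
Section 2: A = πr² = π(7.2700e-03 m)² = 1.660e-04 m²
R₂ = (2.65×10^-8)(444)/(1.660e-04) = 0.07086 Ω
R = R₁ + R₂ = 0.1013 Ω
P = I²R = (378)² × 0.1013 = 14500 W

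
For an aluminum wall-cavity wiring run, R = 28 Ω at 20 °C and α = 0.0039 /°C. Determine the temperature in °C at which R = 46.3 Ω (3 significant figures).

188 °C

R = R₀(1 + α(T − T₀)) ⇒ T = T₀ + (R/R₀ − 1)/α
T = 20 + (46.3/28 − 1)/0.0039 = 20 + (0.6536)/0.0039 = 188 °C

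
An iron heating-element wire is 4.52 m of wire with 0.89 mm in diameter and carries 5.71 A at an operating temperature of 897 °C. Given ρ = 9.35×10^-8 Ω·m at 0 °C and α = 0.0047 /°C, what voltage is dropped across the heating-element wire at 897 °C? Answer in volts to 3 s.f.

A = π(d/2)² = π(4.4500e-04 m)² = 6.221e-07 m²
R₍0₎ = ρL/A = (9.35×10^-8)(4.52)/(6.221e-07) = 0.6793 Ω
R₍897₎ = R₍0₎(1 + αΔT) = 0.6793 × (1 + 0.0047×897) = 3.543 Ω
V = IR = 5.71 × 3.543 = 20.2 V

20.2 V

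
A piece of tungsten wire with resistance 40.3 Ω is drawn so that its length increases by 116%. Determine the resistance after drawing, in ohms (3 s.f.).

188 Ω

k = 1 + 116/100 = 2.16; volume constant ⇒ A' = A/k, so R' = k²R.
R' = 4.666 × 40.3 = 188 Ω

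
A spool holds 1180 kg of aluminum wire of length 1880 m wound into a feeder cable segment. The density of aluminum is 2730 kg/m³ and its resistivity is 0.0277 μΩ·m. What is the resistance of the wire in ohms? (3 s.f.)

ρ = 0.0277 μΩ·m = 2.77×10^-8 Ω·m
A = m/(density·L) = 1180/(2730×1880) = 2.2991e-04 m²
R = ρL/A = (2.77×10^-8)(1880)/(2.2991e-04) = 0.227 Ω

0.227 Ω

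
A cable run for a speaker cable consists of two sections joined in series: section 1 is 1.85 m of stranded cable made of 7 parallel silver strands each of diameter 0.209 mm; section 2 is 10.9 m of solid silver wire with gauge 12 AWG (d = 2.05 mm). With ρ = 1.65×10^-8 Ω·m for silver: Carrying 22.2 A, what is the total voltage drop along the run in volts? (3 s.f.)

4.03 V

Section 1: A_strand = π(1.0450e-04)² = 3.431e-08 m²; R₁ = ρL/(N·A_s) = (1.65×10^-8)(1.85)/(7×3.431e-08) = 0.1271 Ω
Section 2: A = π(2.05/2 mm)² = π(1.0250e-03 m)² = 3.301e-06 m²
R₂ = (1.65×10^-8)(10.9)/(3.301e-06) = 0.05449 Ω
R = R₁ + R₂ = 0.1816 Ω
V = IR = 22.2 × 0.1816 = 4.03 V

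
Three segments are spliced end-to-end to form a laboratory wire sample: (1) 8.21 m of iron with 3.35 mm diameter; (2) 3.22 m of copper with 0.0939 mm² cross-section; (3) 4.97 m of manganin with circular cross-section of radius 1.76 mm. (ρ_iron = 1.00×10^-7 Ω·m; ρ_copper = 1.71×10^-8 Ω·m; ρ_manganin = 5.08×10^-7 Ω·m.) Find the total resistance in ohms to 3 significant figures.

Seg 1: A = π(d/2)² = π(1.6750e-03 m)² = 8.814e-06 m²
R_1 = (1.00×10^-7)(8.21)/(8.814e-06) = 0.09315 Ω
Seg 2: A = 0.0939 mm² = 9.390e-08 m²
R_2 = (1.71×10^-8)(3.22)/(9.390e-08) = 0.5864 Ω
Seg 3: A = πr² = π(1.7600e-03 m)² = 9.731e-06 m²
R_3 = (5.08×10^-7)(4.97)/(9.731e-06) = 0.2594 Ω
R_total = R_1 + R_2 + R_3 = 0.939 Ω

0.939 Ω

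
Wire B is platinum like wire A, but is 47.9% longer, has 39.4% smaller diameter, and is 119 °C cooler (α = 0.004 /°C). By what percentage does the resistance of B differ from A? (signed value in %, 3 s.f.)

111%

R ∝ ρL/d² with ρ ∝ (1+αΔT), so R_B/R_A = (1 + 47.9/100) × (1 − 39.4/100)⁻² × (1 − 0.004×119)
= 1.479 × 2.723 × 0.524 = 2.11
(R_B − R_A)/R_A = 2.11 − 1 = 111%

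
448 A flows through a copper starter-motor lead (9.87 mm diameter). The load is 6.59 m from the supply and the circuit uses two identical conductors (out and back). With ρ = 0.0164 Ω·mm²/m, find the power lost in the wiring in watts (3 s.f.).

ρ = 0.0164 Ω·mm²/m = 1.64×10^-8 Ω·m
A = π(d/2)² = π(4.9350e-03 m)² = 7.651e-05 m²
Total conductor length (both ways) L = 2 × 6.59 = 13.18 m
R = ρL/A = (1.64×10^-8)(13.18)/(7.651e-05) = 0.002825 Ω
P = I²R = (448)² × 0.002825 = 567 W

567 W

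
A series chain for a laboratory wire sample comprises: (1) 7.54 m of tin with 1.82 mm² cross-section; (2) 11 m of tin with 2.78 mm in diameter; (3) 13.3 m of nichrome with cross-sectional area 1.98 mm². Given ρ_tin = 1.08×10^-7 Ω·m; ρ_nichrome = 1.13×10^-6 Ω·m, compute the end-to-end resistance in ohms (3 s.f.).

Seg 1: A = 1.82 mm² = 1.820e-06 m²
R_1 = (1.08×10^-7)(7.54)/(1.820e-06) = 0.4474 Ω
Seg 2: A = π(d/2)² = π(1.3900e-03 m)² = 6.070e-06 m²
R_2 = (1.08×10^-7)(11)/(6.070e-06) = 0.1957 Ω
Seg 3: A = 1.98 mm² = 1.980e-06 m²
R_3 = (1.13×10^-6)(13.3)/(1.980e-06) = 7.59 Ω
R_total = R_1 + R_2 + R_3 = 8.23 Ω

8.23 Ω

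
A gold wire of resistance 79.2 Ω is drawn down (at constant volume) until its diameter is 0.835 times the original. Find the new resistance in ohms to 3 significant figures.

163 Ω

Volume constant ⇒ L' = L/r² with r = 0.835. R' = ρL'/A' = ρ(L/r²)/(πr²d₀²/4) = R/r⁴.
R' = 2.057 × 79.2 = 163 Ω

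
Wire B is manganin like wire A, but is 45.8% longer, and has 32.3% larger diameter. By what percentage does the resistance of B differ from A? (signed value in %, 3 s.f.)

-16.7%

R ∝ L/d², so R_B/R_A = (1 + 45.8/100) × (1 + 32.3/100)⁻²
= 1.458 × 0.5713 = 0.833
(R_B − R_A)/R_A = 0.833 − 1 = -16.7%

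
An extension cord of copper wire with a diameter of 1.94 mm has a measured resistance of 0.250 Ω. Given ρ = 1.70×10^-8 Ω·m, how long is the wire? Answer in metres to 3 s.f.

A = π(d/2)² = π(9.7000e-04 m)² = 2.956e-06 m²
L = RA/ρ = (0.25)(2.956e-06)/(1.70×10^-8) = 43.5 m

43.5 m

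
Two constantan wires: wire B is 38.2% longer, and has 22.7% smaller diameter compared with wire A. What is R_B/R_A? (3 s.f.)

2.31

R ∝ L/d², so R_B/R_A = (1 + 38.2/100) × (1 − 22.7/100)⁻²
= 1.382 × 1.674 = 2.31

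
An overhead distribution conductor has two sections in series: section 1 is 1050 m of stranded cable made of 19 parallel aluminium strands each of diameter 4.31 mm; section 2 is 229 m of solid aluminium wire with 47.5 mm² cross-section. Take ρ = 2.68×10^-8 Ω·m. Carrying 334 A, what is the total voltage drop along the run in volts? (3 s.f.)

Section 1: A_strand = π(2.1550e-03)² = 1.459e-05 m²; R₁ = ρL/(N·A_s) = (2.68×10^-8)(1050)/(19×1.459e-05) = 0.1015 Ω
Section 2: A = 47.5 mm² = 4.750e-05 m²
R₂ = (2.68×10^-8)(229)/(4.750e-05) = 0.1292 Ω
R = R₁ + R₂ = 0.2307 Ω
V = IR = 334 × 0.2307 = 77.1 V

77.1 V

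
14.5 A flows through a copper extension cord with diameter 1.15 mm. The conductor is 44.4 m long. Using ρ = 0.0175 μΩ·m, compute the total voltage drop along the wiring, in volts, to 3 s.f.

ρ = 0.0175 μΩ·m = 1.75×10^-8 Ω·m
A = π(d/2)² = π(5.7500e-04 m)² = 1.039e-06 m²
R = ρL/A = (1.75×10^-8)(44.4)/(1.039e-06) = 0.7481 Ω
V = IR = 14.5 × 0.7481 = 10.8 V

10.8 V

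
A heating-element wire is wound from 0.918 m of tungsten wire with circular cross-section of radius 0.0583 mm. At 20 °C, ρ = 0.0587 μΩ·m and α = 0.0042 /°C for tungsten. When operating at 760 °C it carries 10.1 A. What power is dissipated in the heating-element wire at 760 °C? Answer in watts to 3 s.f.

2110 W

ρ = 0.0587 μΩ·m = 5.87×10^-8 Ω·m
A = πr² = π(5.8300e-05 m)² = 1.068e-08 m²
R₍20₎ = ρL/A = (5.87×10^-8)(0.918)/(1.068e-08) = 5.047 Ω
R₍760₎ = R₍20₎(1 + αΔT) = 5.047 × (1 + 0.0042×740) = 20.73 Ω
P = I²R = (10.1)² × 20.73 = 2110 W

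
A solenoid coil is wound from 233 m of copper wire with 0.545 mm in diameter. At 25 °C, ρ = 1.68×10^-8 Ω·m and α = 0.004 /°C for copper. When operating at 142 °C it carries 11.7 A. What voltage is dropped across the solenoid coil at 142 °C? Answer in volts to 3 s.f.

288 V

A = π(d/2)² = π(2.7250e-04 m)² = 2.333e-07 m²
R₍25₎ = ρL/A = (1.68×10^-8)(233)/(2.333e-07) = 16.78 Ω
R₍142₎ = R₍25₎(1 + αΔT) = 16.78 × (1 + 0.004×117) = 24.63 Ω
V = IR = 11.7 × 24.63 = 288 V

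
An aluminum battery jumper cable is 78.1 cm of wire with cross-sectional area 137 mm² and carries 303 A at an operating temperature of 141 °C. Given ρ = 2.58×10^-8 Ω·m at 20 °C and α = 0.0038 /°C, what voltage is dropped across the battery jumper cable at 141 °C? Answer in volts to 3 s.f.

0.0651 V

A = 137 mm² = 1.370e-04 m²
R₍20₎ = ρL/A = (2.58×10^-8)(0.781)/(1.370e-04) = 1.471×10^-4 Ω
R₍141₎ = R₍20₎(1 + αΔT) = 1.471×10^-4 × (1 + 0.0038×121) = 2.147×10^-4 Ω
V = IR = 303 × 2.147×10^-4 = 0.0651 V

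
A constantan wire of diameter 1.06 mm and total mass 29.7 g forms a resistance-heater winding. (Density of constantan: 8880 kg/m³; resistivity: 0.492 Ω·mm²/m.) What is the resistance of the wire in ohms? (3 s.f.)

2.11 Ω

ρ = 0.492 Ω·mm²/m = 4.92×10^-7 Ω·m
A = π(d/2)² = π(5.3000e-04 m)² = 8.8247e-07 m²
L = m/(density·A) = 0.0297/(8880×8.8247e-07) = 3.79 m
R = ρL/A = (4.92×10^-7)(3.79)/(8.8247e-07) = 2.11 Ω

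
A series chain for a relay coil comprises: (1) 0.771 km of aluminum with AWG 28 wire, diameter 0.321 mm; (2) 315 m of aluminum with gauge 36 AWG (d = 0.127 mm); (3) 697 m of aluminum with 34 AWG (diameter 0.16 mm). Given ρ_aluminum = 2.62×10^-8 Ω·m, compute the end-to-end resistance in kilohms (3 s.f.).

Seg 1: A = π(0.321/2 mm)² = π(1.6050e-04 m)² = 8.093e-08 m²
R_1 = (2.62×10^-8)(771)/(8.093e-08) = 249.6 Ω
Seg 2: A = π(0.127/2 mm)² = π(6.3500e-05 m)² = 1.267e-08 m²
R_2 = (2.62×10^-8)(315)/(1.267e-08) = 651.5 Ω
Seg 3: A = π(0.16/2 mm)² = π(8.0000e-05 m)² = 2.011e-08 m²
R_3 = (2.62×10^-8)(697)/(2.011e-08) = 908.2 Ω
R_total = R_1 + R_2 + R_3 = 1.81 kΩ

1.81 kΩ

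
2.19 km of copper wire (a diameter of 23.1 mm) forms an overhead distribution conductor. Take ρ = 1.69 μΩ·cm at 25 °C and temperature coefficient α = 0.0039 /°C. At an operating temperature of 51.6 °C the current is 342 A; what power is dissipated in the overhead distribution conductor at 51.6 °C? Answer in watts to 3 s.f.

ρ = 1.69 μΩ·cm = 1.69×10^-8 Ω·m
A = π(d/2)² = π(1.1550e-02 m)² = 4.191e-04 m²
R₍25₎ = ρL/A = (1.69×10^-8)(2190)/(4.191e-04) = 0.08831 Ω
R₍51.6₎ = R₍25₎(1 + αΔT) = 0.08831 × (1 + 0.0039×26.6) = 0.09747 Ω
P = I²R = (342)² × 0.09747 = 11400 W

11400 W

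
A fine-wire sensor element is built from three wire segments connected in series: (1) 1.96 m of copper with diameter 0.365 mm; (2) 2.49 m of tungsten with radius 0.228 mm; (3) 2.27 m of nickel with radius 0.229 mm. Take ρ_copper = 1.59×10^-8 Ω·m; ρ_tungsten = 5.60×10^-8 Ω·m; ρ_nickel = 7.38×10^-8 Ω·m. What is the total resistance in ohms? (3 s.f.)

Seg 1: A = π(d/2)² = π(1.8250e-04 m)² = 1.046e-07 m²
R_1 = (1.59×10^-8)(1.96)/(1.046e-07) = 0.2978 Ω
Seg 2: A = πr² = π(2.2800e-04 m)² = 1.633e-07 m²
R_2 = (5.60×10^-8)(2.49)/(1.633e-07) = 0.8538 Ω
Seg 3: A = πr² = π(2.2900e-04 m)² = 1.647e-07 m²
R_3 = (7.38×10^-8)(2.27)/(1.647e-07) = 1.017 Ω
R_total = R_1 + R_2 + R_3 = 2.17 Ω

2.17 Ω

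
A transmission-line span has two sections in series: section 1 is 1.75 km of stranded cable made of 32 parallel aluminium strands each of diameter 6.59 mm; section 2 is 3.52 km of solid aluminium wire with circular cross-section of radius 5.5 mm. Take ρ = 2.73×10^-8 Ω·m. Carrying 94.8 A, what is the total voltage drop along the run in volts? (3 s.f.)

100 V

Section 1: A_strand = π(3.2950e-03)² = 3.411e-05 m²; R₁ = ρL/(N·A_s) = (2.73×10^-8)(1750)/(32×3.411e-05) = 0.04377 Ω
Section 2: A = πr² = π(5.5000e-03 m)² = 9.503e-05 m²
R₂ = (2.73×10^-8)(3520)/(9.503e-05) = 1.011 Ω
R = R₁ + R₂ = 1.055 Ω
V = IR = 94.8 × 1.055 = 100 V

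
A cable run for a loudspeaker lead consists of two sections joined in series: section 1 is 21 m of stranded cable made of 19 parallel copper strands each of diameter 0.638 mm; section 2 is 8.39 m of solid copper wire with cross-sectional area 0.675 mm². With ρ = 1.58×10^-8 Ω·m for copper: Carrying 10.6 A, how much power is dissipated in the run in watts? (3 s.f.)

28.2 W

Section 1: A_strand = π(3.1900e-04)² = 3.197e-07 m²; R₁ = ρL/(N·A_s) = (1.58×10^-8)(21)/(19×3.197e-07) = 0.05463 Ω
Section 2: A = 0.675 mm² = 6.750e-07 m²
R₂ = (1.58×10^-8)(8.39)/(6.750e-07) = 0.1964 Ω
R = R₁ + R₂ = 0.251 Ω
P = I²R = (10.6)² × 0.251 = 28.2 W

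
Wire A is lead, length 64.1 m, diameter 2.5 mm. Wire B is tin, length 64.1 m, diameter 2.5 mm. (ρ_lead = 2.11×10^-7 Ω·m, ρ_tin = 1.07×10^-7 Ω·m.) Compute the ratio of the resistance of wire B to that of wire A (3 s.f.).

0.507

R ∝ ρL/d², so R_B/R_A = (ρ_B/ρ_A)
= (1.07×10^-7/2.11×10^-7) = 0.507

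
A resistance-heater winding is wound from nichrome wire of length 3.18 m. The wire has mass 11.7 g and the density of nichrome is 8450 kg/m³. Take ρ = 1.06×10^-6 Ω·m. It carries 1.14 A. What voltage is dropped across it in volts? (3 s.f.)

8.83 V

A = m/(density·L) = 0.0117/(8450×3.18) = 4.3541e-07 m²
R = ρL/A = (1.06×10^-6)(3.18)/(4.3541e-07) = 7.742 Ω
V = IR = 1.14 × 7.742 = 8.83 V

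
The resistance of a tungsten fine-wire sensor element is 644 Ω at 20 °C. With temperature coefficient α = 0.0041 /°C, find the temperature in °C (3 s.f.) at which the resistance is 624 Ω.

R = R₀(1 + α(T − T₀)) ⇒ T = T₀ + (R/R₀ − 1)/α
T = 20 + (624/644 − 1)/0.0041 = 20 + (-0.03106)/0.0041 = 12.4 °C

12.4 °C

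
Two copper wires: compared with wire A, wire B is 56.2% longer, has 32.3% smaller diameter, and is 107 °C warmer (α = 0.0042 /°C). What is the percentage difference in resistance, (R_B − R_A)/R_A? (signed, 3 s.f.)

394%

R ∝ ρL/d² with ρ ∝ (1+αΔT), so R_B/R_A = (1 + 56.2/100) × (1 − 32.3/100)⁻² × (1 + 0.0042×107)
= 1.562 × 2.182 × 1.449 = 4.94
(R_B − R_A)/R_A = 4.94 − 1 = 394%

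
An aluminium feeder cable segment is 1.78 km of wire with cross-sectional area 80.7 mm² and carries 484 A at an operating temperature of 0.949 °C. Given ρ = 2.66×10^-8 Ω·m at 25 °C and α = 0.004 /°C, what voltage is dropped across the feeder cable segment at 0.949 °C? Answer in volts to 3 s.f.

A = 80.7 mm² = 8.070e-05 m²
R₍25₎ = ρL/A = (2.66×10^-8)(1780)/(8.070e-05) = 0.5867 Ω
R₍0.949₎ = R₍25₎(1 + αΔT) = 0.5867 × (1 + 0.004×-24.1) = 0.5303 Ω
V = IR = 484 × 0.5303 = 257 V

257 V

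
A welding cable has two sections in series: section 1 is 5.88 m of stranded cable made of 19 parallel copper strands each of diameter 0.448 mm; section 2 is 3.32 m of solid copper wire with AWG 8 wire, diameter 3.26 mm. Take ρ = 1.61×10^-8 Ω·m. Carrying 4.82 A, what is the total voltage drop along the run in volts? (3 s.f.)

0.183 V

Section 1: A_strand = π(2.2400e-04)² = 1.576e-07 m²; R₁ = ρL/(N·A_s) = (1.61×10^-8)(5.88)/(19×1.576e-07) = 0.03161 Ω
Section 2: A = π(3.26/2 mm)² = π(1.6300e-03 m)² = 8.347e-06 m²
R₂ = (1.61×10^-8)(3.32)/(8.347e-06) = 0.006404 Ω
R = R₁ + R₂ = 0.03801 Ω
V = IR = 4.82 × 0.03801 = 0.183 V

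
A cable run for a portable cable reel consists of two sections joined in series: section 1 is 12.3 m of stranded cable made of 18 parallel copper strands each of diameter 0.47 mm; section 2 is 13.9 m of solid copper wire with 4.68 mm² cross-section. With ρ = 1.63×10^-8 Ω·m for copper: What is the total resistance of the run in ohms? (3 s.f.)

0.113 Ω

Section 1: A_strand = π(2.3500e-04)² = 1.735e-07 m²; R₁ = ρL/(N·A_s) = (1.63×10^-8)(12.3)/(18×1.735e-07) = 0.0642 Ω
Section 2: A = 4.68 mm² = 4.680e-06 m²
R₂ = (1.63×10^-8)(13.9)/(4.680e-06) = 0.04841 Ω
R = R₁ + R₂ = 0.113 Ω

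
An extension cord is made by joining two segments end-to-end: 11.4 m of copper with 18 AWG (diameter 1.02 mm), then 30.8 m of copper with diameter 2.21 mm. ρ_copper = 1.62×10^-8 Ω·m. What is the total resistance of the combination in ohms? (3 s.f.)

0.356 Ω

Segment 1: A = π(1.02/2 mm)² = π(5.1000e-04 m)² = 8.171e-07 m²
R₁ = ρL/A = (1.62×10^-8)(11.4)/(8.171e-07) = 0.226 Ω
Segment 2: A = π(d/2)² = π(1.1050e-03 m)² = 3.836e-06 m²
R₂ = (1.62×10^-8)(30.8)/(3.836e-06) = 0.1301 Ω
R = R₁ + R₂ = 0.356 Ω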